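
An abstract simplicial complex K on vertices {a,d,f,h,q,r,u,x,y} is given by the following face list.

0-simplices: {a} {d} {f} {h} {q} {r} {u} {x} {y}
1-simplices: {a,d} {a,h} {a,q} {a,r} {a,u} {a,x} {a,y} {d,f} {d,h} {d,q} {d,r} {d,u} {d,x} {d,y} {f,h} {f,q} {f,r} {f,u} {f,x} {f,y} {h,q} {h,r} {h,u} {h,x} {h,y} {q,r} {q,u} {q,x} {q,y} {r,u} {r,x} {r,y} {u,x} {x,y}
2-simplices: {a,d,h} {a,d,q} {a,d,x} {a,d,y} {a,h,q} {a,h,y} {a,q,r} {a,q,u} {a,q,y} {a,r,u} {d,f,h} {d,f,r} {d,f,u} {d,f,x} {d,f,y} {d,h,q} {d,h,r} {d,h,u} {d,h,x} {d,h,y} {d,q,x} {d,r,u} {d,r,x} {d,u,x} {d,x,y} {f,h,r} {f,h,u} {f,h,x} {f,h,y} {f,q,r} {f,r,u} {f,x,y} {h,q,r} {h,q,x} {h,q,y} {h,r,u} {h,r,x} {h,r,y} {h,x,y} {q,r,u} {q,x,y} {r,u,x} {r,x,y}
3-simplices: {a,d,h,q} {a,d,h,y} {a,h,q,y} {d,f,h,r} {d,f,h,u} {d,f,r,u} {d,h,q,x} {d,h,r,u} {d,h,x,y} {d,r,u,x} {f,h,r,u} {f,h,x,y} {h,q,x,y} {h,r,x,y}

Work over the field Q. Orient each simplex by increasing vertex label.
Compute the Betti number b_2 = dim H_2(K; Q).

n_0=9 n_1=34 n_2=43 n_3=14  [Q]
∂1: piv[ad,ah,aq,ar,au,ax,ay,df] rk=8  ker:dh,dq,dr,du,dx,dy,fh,fq,fr,fu,fx,fy,hq,hr,hu,hx,hy,qr,qu,qx,qy,ru,rx,ry,ux,xy
∂2: piv[adh,adq,adx,ady,ahq,ahy,aqr,aqu,aqy,aru,dfh,dfr,dfu,dfx,dfy,dhr,dhu,dhx,dqx,dru,drx,dux,dxy,fqr,hqr,hry] rk=26  ker:dhq,dhy,fhr,fhu,fhx,fhy,fru,fxy,hqx,hqy,hru,hrx,hxy,qru,qxy,rux,rxy
∂3: piv[adhq,adhy,ahqy,dfhr,dfhu,dfru,dhqx,dhru,dhxy,drux,fhxy,hqxy,hrxy] rk=13  ker:fhru
b_2=(43−26)−13=4

b_2=4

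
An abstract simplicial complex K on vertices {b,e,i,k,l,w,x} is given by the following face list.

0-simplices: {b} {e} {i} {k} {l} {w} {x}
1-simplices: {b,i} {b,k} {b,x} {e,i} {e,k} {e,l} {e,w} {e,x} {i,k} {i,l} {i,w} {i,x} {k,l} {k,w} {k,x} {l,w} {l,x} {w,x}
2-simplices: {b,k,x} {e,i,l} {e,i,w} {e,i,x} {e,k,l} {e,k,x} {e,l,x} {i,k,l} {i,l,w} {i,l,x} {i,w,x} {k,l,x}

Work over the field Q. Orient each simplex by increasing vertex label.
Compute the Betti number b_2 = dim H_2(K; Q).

n_0=7 n_1=18 n_2=12  [Q]
∂1: piv[bi,bk,bx,ei,el,ew] rk=6  ker:ek,ex,ik,il,iw,ix,kl,kw,kx,lw,lx,wx
∂2: piv[bkx,eil,eiw,eix,ekl,ekx,elx,ikl,ilw,iwx] rk=10  ker:ilx,klx
b_2=(12−10)−0=2

b_2=2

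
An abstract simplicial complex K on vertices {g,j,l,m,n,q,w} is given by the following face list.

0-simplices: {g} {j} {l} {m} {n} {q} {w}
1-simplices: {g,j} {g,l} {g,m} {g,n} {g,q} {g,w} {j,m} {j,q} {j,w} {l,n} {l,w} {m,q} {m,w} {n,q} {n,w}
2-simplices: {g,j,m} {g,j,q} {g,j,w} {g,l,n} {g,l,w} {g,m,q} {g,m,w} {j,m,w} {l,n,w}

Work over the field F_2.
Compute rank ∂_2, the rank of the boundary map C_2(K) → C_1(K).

n_0=7 n_1=15 n_2=9  [Z2]
∂1: piv[gj,gl,gm,gn,gq,gw] rk=6  ker:jm,jq,jw,ln,lw,mq,mw,nq,nw
∂2: piv[gjm,gjq,gjw,gln,glw,gmq,gmw,lnw] rk=8  ker:jmw
rk∂_2=8

rank∂_2=8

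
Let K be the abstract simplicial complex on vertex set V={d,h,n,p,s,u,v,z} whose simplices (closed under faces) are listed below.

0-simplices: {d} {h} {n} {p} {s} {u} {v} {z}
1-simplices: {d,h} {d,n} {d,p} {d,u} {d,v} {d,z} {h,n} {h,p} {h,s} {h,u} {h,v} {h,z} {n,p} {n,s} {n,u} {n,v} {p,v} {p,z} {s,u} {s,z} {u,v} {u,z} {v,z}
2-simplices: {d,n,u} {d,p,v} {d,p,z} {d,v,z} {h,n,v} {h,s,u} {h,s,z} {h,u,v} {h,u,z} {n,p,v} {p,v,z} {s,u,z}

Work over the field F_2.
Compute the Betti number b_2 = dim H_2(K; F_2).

b_2=2

n_0=8 n_1=23 n_2=12  [Z2]
∂1: piv[dh,dn,dp,du,dv,dz,hs] rk=7  ker:hn,hp,hu,hv,hz,np,ns,nu,nv,pv,pz,su,sz,uv,uz,vz
∂2: piv[dnu,dpv,dpz,dvz,hnv,hsu,hsz,huv,huz,npv] rk=10  ker:pvz,suz
b_2=(12−10)−0=2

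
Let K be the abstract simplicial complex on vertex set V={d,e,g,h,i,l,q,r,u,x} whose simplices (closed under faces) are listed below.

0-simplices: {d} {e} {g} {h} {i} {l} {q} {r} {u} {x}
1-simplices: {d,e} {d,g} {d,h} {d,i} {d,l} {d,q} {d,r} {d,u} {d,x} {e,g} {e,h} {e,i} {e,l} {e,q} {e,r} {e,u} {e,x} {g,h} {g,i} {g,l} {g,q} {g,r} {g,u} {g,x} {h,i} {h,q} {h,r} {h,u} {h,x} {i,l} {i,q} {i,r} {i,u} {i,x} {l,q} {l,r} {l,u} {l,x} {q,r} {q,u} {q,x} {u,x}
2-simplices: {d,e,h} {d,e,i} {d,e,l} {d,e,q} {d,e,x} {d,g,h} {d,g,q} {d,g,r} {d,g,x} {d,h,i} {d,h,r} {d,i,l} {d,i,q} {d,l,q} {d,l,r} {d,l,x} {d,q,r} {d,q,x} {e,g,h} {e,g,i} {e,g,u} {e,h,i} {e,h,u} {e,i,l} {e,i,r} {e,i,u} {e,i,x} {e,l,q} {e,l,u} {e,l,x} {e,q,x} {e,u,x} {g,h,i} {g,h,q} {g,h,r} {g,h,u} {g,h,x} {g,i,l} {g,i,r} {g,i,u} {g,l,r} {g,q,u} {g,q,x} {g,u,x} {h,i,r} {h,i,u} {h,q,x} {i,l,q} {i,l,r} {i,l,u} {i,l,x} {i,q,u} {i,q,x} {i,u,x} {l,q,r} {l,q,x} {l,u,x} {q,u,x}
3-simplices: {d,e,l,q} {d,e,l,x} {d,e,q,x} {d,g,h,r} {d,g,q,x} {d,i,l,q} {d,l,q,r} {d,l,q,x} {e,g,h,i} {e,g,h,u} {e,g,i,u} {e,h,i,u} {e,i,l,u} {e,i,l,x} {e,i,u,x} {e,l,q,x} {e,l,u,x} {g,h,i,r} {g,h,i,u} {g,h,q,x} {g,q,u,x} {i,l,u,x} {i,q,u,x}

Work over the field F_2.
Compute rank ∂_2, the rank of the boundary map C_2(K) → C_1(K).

n_0=10 n_1=42 n_2=58 n_3=23  [Z2]
∂1: piv[de,dg,dh,di,dl,dq,dr,du,dx] rk=9  ker:eg,eh,ei,el,eq,er,eu,ex,gh,gi,gl,gq,gr,gu,gx,hi,hq,hr,hu,hx,il,iq,ir,iu,ix,lq,lr,lu,lx,qr,qu,qx,ux
∂2: piv[deh,dei,del,deq,dex,dgh,dgq,dgr,dgx,dhi,dhr,dil,diq,dlq,dlr,dlx,dqr,dqx,egh,egi,egu,ehu,eir,eiu,eix,elu,eux,ghq,ghx,gil,gir,gqu] rk=32  ker:ehi,eil,elq,elx,eqx,ghi,ghr,ghu,giu,glr,gqx,gux,hir,hiu,hqx,ilq,ilr,ilu,ilx,iqu,iqx,iux,lqr,lqx,lux,qux
∂3: piv[delq,delx,deqx,dghr,dgqx,dilq,dlqr,dlqx,eghi,eghu,egiu,ehiu,eilu,eilx,eiux,elux,ghir,ghqx,gqux,iqux] rk=20  ker:elqx,ghiu,ilux
rk∂_2=32

rank∂_2=32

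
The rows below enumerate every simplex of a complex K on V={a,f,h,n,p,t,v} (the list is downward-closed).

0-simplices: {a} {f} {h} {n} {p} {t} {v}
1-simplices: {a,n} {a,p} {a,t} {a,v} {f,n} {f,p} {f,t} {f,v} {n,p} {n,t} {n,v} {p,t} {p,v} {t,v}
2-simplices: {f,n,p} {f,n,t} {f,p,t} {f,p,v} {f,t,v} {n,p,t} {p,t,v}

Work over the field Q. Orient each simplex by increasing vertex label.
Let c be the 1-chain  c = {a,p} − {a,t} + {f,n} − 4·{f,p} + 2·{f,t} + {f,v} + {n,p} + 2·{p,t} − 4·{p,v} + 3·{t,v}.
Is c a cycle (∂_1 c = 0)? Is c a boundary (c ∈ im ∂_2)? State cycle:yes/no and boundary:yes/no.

cycle:yes boundary:no

n_0=7 n_1=14 n_2=7  [Q]
∂1: piv[an,ap,at,av,fn] rk=5  ker:fp,ft,fv,np,nt,nv,pt,pv,tv
∂2: piv[fnp,fnt,fpt,fpv,ftv] rk=5  ker:npt,ptv
∂1c = 0
c vs im∂2: residual ≠ 0 ⇒ not boundary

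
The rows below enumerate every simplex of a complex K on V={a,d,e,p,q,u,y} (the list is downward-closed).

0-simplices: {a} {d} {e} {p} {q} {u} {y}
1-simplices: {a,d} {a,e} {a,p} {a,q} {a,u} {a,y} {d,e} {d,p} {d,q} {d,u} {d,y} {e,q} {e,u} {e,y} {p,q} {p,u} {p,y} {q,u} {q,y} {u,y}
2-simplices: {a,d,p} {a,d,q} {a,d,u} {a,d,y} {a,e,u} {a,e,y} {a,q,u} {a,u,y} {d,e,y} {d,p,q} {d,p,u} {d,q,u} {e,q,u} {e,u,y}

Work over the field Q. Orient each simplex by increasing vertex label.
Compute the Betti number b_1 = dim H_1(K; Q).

b_1=2

n_0=7 n_1=20 n_2=14  [Q]
∂1: piv[ad,ae,ap,aq,au,ay] rk=6  ker:de,dp,dq,du,dy,eq,eu,ey,pq,pu,py,qu,qy,uy
∂2: piv[adp,adq,adu,ady,aeu,aey,aqu,auy,dey,dpq,dpu,equ] rk=12  ker:dqu,euy
b_1=(20−6)−12=2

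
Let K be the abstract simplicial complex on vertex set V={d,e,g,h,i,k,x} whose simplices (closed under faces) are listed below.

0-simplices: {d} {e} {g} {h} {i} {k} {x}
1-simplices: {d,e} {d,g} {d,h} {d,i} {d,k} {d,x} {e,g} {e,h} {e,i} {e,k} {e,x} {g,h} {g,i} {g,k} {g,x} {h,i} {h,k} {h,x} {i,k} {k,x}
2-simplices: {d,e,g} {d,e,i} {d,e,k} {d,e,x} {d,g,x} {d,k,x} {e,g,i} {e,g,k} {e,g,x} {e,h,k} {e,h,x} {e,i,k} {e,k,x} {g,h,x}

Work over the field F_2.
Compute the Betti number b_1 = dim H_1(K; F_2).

b_1=2

n_0=7 n_1=20 n_2=14  [Z2]
∂1: piv[de,dg,dh,di,dk,dx] rk=6  ker:eg,eh,ei,ek,ex,gh,gi,gk,gx,hi,hk,hx,ik,kx
∂2: piv[deg,dei,dek,dex,dgx,dkx,egi,egk,ehk,ehx,eik,ghx] rk=12  ker:egx,ekx
b_1=(20−6)−12=2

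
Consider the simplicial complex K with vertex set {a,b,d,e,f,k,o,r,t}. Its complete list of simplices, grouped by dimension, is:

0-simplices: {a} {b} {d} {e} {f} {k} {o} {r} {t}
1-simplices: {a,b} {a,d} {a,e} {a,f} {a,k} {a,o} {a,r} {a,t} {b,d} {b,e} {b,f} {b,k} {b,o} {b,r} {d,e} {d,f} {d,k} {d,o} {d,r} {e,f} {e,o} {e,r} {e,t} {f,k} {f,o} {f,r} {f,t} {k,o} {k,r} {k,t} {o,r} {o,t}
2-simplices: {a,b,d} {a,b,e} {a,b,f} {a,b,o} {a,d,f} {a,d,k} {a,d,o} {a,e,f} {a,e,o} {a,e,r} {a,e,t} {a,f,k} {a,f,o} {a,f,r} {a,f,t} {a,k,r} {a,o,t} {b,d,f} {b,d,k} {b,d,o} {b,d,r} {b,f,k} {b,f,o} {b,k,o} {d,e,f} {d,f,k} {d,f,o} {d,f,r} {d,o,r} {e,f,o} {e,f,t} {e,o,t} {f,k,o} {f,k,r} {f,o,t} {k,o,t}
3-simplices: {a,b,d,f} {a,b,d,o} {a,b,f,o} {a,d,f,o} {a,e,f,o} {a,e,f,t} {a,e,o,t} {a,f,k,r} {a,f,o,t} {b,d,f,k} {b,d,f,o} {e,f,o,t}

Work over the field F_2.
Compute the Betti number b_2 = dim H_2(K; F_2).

n_0=9 n_1=32 n_2=36 n_3=12  [Z2]
∂1: piv[ab,ad,ae,af,ak,ao,ar,at] rk=8  ker:bd,be,bf,bk,bo,br,de,df,dk,do,dr,ef,eo,er,et,fk,fo,fr,ft,ko,kr,kt,or,ot
∂2: piv[abd,abe,abf,abo,adf,adk,ado,aef,aeo,aer,aet,afk,afo,afr,aft,akr,aot,bdk,bdr,bko,def,dfr,dor,kot] rk=24  ker:bdf,bdo,bfk,bfo,dfk,dfo,efo,eft,eot,fko,fkr,fot
∂3: piv[abdf,abdo,abfo,adfo,aefo,aeft,aeot,afkr,afot,bdfk] rk=10  ker:bdfo,efot
b_2=(36−24)−10=2

b_2=2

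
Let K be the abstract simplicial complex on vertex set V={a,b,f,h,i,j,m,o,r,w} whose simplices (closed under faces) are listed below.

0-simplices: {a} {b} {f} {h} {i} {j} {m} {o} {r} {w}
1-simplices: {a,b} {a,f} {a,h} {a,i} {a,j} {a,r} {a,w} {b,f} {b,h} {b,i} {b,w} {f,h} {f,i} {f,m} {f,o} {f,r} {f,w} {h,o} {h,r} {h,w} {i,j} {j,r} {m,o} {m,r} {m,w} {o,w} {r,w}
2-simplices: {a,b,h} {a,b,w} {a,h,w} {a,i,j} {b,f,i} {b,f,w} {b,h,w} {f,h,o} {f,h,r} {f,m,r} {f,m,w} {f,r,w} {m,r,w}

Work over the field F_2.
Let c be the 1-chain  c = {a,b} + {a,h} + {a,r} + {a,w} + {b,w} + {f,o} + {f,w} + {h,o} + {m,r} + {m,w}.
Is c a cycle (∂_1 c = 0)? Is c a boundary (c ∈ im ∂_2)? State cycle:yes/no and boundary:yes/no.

cycle:yes boundary:no

n_0=10 n_1=27 n_2=13  [Z2]
∂1: piv[ab,af,ah,ai,aj,ar,aw,fm,fo] rk=9  ker:bf,bh,bi,bw,fh,fi,fr,fw,ho,hr,hw,ij,jr,mo,mr,mw,ow,rw
∂2: piv[abh,abw,ahw,aij,bfi,bfw,fho,fhr,fmr,fmw,frw] rk=11  ker:bhw,mrw
∂1c = 0
c vs im∂2: residual ≠ 0 ⇒ not boundary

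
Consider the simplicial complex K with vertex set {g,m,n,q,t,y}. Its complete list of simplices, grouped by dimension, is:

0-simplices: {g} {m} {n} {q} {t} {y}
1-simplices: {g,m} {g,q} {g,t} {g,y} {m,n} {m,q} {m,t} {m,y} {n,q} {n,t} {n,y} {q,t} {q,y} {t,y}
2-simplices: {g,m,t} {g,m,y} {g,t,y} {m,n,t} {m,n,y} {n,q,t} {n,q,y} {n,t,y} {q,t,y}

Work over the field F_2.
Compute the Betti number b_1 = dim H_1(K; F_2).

b_1=2

n_0=6 n_1=14 n_2=9  [Z2]
∂1: piv[gm,gq,gt,gy,mn] rk=5  ker:mq,mt,my,nq,nt,ny,qt,qy,ty
∂2: piv[gmt,gmy,gty,mnt,mny,nqt,nqy] rk=7  ker:nty,qty
b_1=(14−5)−7=2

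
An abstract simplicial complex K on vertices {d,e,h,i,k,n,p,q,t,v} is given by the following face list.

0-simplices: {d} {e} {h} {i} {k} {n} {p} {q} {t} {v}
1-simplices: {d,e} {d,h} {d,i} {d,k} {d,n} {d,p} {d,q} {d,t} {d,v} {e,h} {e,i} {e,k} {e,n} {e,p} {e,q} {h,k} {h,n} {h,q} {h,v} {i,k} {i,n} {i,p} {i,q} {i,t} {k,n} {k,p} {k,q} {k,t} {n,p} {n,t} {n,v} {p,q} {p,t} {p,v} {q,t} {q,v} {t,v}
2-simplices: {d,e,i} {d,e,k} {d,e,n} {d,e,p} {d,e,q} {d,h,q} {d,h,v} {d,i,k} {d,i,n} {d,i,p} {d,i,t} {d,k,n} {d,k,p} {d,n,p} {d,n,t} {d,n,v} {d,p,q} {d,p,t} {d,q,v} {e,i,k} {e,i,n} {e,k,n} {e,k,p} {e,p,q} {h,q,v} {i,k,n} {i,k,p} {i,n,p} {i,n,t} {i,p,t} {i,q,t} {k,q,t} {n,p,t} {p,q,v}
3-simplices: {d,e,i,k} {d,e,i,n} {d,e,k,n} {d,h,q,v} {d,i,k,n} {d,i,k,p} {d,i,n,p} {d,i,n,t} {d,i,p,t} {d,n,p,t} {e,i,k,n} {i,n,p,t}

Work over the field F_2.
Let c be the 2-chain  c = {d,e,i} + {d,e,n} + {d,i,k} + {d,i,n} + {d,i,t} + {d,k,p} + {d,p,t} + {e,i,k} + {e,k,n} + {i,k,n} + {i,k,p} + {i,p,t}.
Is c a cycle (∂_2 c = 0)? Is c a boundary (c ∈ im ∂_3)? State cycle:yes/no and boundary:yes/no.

n_0=10 n_1=37 n_2=34 n_3=12  [Z2]
∂1: piv[de,dh,di,dk,dn,dp,dq,dt,dv] rk=9  ker:eh,ei,ek,en,ep,eq,hk,hn,hq,hv,ik,in,ip,iq,it,kn,kp,kq,kt,np,nt,nv,pq,pt,pv,qt,qv,tv
∂2: piv[dei,dek,den,dep,deq,dhq,dhv,dik,din,dip,dit,dkn,dkp,dnp,dnt,dnv,dpq,dpt,dqv,iqt,kqt,pqv] rk=22  ker:eik,ein,ekn,ekp,epq,hqv,ikn,ikp,inp,int,ipt,npt
∂3: piv[deik,dein,dekn,dhqv,dikn,dikp,dinp,dint,dipt,dnpt] rk=10  ker:eikn,inpt
∂2c = 0
c vs im∂3: reduces to 0 ⇒ boundary

cycle:yes boundary:yes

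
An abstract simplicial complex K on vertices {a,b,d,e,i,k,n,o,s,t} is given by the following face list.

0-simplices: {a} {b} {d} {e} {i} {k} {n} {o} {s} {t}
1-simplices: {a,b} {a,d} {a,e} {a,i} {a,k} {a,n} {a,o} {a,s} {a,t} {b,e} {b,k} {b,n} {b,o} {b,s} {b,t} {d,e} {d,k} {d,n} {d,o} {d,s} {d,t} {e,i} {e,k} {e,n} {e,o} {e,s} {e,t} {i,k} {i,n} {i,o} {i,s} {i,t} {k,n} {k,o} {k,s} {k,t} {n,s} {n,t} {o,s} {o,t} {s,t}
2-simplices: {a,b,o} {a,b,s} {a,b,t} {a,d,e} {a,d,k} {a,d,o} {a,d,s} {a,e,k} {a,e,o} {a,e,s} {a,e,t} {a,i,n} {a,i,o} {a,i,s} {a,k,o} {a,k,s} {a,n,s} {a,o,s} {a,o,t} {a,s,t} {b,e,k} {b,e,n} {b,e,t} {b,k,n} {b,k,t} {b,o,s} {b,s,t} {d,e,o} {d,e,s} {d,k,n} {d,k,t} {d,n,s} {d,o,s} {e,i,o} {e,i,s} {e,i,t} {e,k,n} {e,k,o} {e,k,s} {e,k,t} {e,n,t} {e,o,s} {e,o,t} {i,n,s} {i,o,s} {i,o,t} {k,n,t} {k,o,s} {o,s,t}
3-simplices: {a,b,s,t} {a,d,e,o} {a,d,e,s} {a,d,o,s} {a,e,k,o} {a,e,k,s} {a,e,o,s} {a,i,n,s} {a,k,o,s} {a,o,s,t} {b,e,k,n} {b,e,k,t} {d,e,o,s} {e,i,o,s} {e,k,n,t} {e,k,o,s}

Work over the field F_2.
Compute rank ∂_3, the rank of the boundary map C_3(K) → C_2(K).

n_0=10 n_1=41 n_2=49 n_3=16  [Z2]
∂1: piv[ab,ad,ae,ai,ak,an,ao,as,at] rk=9  ker:be,bk,bn,bo,bs,bt,de,dk,dn,do,ds,dt,ei,ek,en,eo,es,et,ik,in,io,is,it,kn,ko,ks,kt,ns,nt,os,ot,st
∂2: piv[abo,abs,abt,ade,adk,ado,ads,aek,aeo,aes,aet,ain,aio,ais,ako,aks,ans,aos,aot,ast,bek,ben,bet,bkn,bkt,dkn,dkt,dns,eio,eit,ent] rk=31  ker:bos,bst,deo,des,dos,eis,ekn,eko,eks,ekt,eos,eot,ins,ios,iot,knt,kos,ost
∂3: piv[abst,adeo,ades,ados,aeko,aeks,aeos,ains,akos,aost,bekn,bekt,eios,eknt] rk=14  ker:deos,ekos
rk∂_3=14

rank∂_3=14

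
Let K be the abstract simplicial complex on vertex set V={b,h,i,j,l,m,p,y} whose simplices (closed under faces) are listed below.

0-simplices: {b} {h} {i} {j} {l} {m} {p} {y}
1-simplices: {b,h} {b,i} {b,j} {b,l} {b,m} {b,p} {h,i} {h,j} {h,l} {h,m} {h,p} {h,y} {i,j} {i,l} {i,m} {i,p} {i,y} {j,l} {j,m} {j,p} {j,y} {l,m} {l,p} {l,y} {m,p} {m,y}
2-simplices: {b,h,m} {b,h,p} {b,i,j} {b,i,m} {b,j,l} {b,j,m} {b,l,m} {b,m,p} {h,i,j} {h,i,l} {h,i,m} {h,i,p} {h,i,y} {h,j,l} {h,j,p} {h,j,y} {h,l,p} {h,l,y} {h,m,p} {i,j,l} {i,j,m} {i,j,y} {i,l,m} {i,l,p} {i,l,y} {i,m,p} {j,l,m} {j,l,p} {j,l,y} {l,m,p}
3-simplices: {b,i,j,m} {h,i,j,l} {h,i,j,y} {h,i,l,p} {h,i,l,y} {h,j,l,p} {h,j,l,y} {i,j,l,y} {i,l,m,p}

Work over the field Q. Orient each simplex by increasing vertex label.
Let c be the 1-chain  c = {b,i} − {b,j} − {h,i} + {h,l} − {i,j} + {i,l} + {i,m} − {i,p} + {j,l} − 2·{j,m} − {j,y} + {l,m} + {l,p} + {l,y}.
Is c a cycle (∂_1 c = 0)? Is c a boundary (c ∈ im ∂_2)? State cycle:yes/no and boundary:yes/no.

cycle:yes boundary:yes

n_0=8 n_1=26 n_2=30 n_3=9  [Q]
∂1: piv[bh,bi,bj,bl,bm,bp,hy] rk=7  ker:hi,hj,hl,hm,hp,ij,il,im,ip,iy,jl,jm,jp,jy,lm,lp,ly,mp,my
∂2: piv[bhm,bhp,bij,bim,bjl,bjm,blm,bmp,hij,hil,him,hip,hiy,hjl,hjp,hjy,hlp,hly] rk=18  ker:hmp,ijl,ijm,ijy,ilm,ilp,ily,imp,jlm,jlp,jly,lmp
∂3: piv[bijm,hijl,hijy,hilp,hily,hjlp,hjly,ilmp] rk=8  ker:ijly
∂1c = 0
c vs im∂2: reduces to 0 ⇒ boundary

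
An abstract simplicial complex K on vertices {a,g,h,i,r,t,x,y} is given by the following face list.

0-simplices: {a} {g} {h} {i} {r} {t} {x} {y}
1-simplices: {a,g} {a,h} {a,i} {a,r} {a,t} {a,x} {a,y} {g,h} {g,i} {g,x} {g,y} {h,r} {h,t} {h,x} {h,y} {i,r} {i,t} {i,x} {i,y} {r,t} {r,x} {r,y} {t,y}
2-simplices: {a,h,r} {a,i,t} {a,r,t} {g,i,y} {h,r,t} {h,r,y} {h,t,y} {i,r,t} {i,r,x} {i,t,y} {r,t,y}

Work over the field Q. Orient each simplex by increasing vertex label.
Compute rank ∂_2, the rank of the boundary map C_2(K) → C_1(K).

n_0=8 n_1=23 n_2=11  [Q]
∂1: piv[ag,ah,ai,ar,at,ax,ay] rk=7  ker:gh,gi,gx,gy,hr,ht,hx,hy,ir,it,ix,iy,rt,rx,ry,ty
∂2: piv[ahr,ait,art,giy,hrt,hry,hty,irt,irx,ity] rk=10  ker:rty
rk∂_2=10

rank∂_2=10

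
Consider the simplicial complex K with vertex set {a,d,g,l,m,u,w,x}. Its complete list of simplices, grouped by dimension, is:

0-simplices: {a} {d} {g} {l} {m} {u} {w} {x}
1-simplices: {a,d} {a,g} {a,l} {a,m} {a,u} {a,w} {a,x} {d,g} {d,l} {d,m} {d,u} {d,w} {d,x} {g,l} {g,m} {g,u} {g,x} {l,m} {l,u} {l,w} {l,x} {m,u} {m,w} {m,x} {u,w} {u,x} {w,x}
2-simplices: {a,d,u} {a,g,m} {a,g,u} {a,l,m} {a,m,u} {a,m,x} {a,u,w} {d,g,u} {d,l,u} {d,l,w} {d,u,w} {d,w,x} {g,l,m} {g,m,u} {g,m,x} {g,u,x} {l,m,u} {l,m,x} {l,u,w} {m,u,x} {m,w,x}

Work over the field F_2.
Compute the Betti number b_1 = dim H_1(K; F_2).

b_1=2

n_0=8 n_1=27 n_2=21  [Z2]
∂1: piv[ad,ag,al,am,au,aw,ax] rk=7  ker:dg,dl,dm,du,dw,dx,gl,gm,gu,gx,lm,lu,lw,lx,mu,mw,mx,uw,ux,wx
∂2: piv[adu,agm,agu,alm,amu,amx,auw,dgu,dlu,dlw,duw,dwx,glm,gmx,gux,lmu,lmx,mwx] rk=18  ker:gmu,luw,mux
b_1=(27−7)−18=2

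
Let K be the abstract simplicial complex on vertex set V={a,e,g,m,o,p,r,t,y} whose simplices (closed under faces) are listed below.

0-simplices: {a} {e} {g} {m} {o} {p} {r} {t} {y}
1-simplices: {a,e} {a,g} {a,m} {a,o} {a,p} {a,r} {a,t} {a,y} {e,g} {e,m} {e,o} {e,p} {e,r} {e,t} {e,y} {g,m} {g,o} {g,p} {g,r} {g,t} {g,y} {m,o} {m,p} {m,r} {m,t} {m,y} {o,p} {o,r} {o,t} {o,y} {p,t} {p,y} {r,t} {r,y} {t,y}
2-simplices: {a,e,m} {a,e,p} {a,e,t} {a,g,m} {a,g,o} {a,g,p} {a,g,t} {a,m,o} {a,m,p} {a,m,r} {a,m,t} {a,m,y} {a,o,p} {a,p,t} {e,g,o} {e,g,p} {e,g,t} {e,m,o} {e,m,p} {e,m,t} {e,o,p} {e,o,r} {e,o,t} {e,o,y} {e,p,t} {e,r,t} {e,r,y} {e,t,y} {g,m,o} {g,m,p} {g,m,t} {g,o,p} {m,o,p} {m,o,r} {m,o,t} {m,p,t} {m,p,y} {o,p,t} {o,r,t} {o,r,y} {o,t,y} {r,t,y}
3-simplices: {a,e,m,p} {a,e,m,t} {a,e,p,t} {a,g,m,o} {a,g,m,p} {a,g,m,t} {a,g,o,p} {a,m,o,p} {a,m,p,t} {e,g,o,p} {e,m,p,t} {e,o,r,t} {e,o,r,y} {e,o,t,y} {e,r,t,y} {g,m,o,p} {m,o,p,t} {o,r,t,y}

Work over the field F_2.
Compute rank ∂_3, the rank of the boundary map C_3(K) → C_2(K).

rank∂_3=15

n_0=9 n_1=35 n_2=42 n_3=18  [Z2]
∂1: piv[ae,ag,am,ao,ap,ar,at,ay] rk=8  ker:eg,em,eo,ep,er,et,ey,gm,go,gp,gr,gt,gy,mo,mp,mr,mt,my,op,or,ot,oy,pt,py,rt,ry,ty
∂2: piv[aem,aep,aet,agm,ago,agp,agt,amo,amp,amr,amt,amy,aop,apt,ego,egp,eor,eot,eoy,ert,ery,ety,mor,mpy] rk=24  ker:egt,emo,emp,emt,eop,ept,gmo,gmp,gmt,gop,mop,mot,mpt,opt,ort,ory,oty,rty
∂3: piv[aemp,aemt,aept,agmo,agmp,agmt,agop,amop,ampt,egop,eort,eory,eoty,erty,mopt] rk=15  ker:empt,gmop,orty
rk∂_3=15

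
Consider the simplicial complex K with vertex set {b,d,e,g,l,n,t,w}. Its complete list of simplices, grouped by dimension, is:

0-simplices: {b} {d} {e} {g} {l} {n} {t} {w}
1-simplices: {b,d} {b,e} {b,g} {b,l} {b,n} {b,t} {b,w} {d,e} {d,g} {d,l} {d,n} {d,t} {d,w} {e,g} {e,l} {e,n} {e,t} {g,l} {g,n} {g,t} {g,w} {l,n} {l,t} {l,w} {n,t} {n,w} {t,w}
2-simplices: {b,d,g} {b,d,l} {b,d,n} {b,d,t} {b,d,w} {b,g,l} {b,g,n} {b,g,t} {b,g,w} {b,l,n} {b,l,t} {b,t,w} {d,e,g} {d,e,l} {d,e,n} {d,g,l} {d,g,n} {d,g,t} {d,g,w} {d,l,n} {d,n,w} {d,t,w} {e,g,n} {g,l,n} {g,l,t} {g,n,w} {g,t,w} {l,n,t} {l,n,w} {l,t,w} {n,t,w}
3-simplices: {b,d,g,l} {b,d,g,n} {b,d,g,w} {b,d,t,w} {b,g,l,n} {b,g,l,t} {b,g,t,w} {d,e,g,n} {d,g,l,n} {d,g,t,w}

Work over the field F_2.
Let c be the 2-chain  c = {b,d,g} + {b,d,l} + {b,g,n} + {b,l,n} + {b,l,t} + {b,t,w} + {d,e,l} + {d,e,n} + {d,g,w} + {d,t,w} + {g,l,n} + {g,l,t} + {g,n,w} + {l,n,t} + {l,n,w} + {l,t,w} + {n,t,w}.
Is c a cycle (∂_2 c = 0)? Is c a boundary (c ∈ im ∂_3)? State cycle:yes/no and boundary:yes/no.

n_0=8 n_1=27 n_2=31 n_3=10  [Z2]
∂1: piv[bd,be,bg,bl,bn,bt,bw] rk=7  ker:de,dg,dl,dn,dt,dw,eg,el,en,et,gl,gn,gt,gw,ln,lt,lw,nt,nw,tw
∂2: piv[bdg,bdl,bdn,bdt,bdw,bgl,bgn,bgt,bgw,bln,blt,btw,deg,del,den,dnw,lnt,lnw] rk=18  ker:dgl,dgn,dgt,dgw,dln,dtw,egn,gln,glt,gnw,gtw,ltw,ntw
∂3: piv[bdgl,bdgn,bdgw,bdtw,bgln,bglt,bgtw,degn,dgln,dgtw] rk=10
∂2c = {b,l} + {b,w} + {d,n} + {d,t} + {e,l} + {e,n} + {g,n} + {g,t} + {n,w}

cycle:no boundary:no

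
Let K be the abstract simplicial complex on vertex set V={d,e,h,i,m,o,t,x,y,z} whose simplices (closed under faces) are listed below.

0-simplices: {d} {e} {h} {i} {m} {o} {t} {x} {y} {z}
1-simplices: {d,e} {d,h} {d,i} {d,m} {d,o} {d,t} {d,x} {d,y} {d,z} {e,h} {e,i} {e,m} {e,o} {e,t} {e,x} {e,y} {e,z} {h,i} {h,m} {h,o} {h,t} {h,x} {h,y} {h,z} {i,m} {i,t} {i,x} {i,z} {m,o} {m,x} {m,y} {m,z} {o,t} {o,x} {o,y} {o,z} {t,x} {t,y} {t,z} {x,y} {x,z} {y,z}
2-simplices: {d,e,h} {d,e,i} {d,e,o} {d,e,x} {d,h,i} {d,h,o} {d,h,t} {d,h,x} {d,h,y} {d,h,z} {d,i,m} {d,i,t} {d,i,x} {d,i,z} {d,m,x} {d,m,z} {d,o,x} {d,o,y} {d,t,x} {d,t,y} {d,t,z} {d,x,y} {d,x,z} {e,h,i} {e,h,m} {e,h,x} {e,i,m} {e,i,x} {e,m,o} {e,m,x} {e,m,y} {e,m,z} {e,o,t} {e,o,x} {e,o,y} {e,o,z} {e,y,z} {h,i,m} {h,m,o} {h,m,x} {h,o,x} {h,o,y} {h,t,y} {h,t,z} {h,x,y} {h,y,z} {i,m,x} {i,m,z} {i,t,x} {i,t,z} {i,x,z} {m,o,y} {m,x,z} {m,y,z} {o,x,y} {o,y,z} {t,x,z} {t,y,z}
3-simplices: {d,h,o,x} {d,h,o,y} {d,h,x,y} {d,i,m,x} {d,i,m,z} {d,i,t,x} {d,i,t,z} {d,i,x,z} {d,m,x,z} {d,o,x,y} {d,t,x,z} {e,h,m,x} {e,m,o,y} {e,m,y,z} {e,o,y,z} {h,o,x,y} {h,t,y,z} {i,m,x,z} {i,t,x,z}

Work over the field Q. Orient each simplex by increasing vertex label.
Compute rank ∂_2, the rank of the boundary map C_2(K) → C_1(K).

rank∂_2=32

n_0=10 n_1=42 n_2=58 n_3=19  [Q]
∂1: piv[de,dh,di,dm,do,dt,dx,dy,dz] rk=9  ker:eh,ei,em,eo,et,ex,ey,ez,hi,hm,ho,ht,hx,hy,hz,im,it,ix,iz,mo,mx,my,mz,ot,ox,oy,oz,tx,ty,tz,xy,xz,yz
∂2: piv[deh,dei,deo,dex,dhi,dho,dht,dhx,dhy,dhz,dim,dit,dix,diz,dmx,dmz,dox,doy,dtx,dty,dtz,dxy,dxz,ehm,eim,emo,emy,emz,eot,eoy,eoz,eyz] rk=32  ker:ehi,ehx,eix,emx,eox,him,hmo,hmx,hox,hoy,hty,htz,hxy,hyz,imx,imz,itx,itz,ixz,moy,mxz,myz,oxy,oyz,txz,tyz
∂3: piv[dhox,dhoy,dhxy,dimx,dimz,ditx,ditz,dixz,dmxz,doxy,dtxz,ehmx,emoy,emyz,eoyz,htyz] rk=16  ker:hoxy,imxz,itxz
rk∂_2=32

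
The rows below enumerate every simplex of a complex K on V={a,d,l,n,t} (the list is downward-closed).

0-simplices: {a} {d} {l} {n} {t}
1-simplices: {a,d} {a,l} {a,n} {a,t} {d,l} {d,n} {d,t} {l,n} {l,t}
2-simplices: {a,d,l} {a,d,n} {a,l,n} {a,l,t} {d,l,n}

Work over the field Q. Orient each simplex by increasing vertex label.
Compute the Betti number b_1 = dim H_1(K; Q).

b_1=1

n_0=5 n_1=9 n_2=5  [Q]
∂1: piv[ad,al,an,at] rk=4  ker:dl,dn,dt,ln,lt
∂2: piv[adl,adn,aln,alt] rk=4  ker:dln
b_1=(9−4)−4=1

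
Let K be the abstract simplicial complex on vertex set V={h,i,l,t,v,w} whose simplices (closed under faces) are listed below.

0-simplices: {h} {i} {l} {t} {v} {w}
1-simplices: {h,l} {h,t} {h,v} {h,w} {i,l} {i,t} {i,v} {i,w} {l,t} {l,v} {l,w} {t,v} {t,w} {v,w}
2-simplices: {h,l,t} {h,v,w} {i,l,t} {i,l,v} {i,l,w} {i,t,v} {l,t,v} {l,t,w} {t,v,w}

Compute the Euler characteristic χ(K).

χ(K)=1

n_0=6 n_1=14 n_2=9
χ=+6−14+9=1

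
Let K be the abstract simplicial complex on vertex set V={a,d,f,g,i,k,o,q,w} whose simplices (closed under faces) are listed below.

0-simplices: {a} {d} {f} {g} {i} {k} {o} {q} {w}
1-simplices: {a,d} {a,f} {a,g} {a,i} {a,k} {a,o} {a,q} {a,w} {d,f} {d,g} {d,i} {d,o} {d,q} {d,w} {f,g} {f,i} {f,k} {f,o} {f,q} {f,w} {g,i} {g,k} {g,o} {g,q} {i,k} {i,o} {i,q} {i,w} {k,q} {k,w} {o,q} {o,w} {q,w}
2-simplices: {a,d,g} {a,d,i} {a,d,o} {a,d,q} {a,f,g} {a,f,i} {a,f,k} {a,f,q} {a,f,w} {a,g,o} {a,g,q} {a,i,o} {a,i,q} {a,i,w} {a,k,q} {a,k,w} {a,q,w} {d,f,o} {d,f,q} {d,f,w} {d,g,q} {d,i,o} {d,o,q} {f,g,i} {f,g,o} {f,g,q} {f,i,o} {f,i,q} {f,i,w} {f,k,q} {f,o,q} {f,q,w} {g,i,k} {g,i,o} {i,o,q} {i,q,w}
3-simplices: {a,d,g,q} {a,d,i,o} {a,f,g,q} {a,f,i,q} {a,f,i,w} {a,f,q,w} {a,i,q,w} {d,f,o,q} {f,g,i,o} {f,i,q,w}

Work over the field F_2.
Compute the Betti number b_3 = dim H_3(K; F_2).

b_3=1

n_0=9 n_1=33 n_2=36 n_3=10  [Z2]
∂1: piv[ad,af,ag,ai,ak,ao,aq,aw] rk=8  ker:df,dg,di,do,dq,dw,fg,fi,fk,fo,fq,fw,gi,gk,go,gq,ik,io,iq,iw,kq,kw,oq,ow,qw
∂2: piv[adg,adi,ado,adq,afg,afi,afk,afq,afw,ago,agq,aio,aiq,aiw,akq,akw,aqw,dfo,dfq,dfw,doq,fgi,gik] rk=23  ker:dgq,dio,fgo,fgq,fio,fiq,fiw,fkq,foq,fqw,gio,ioq,iqw
∂3: piv[adgq,adio,afgq,afiq,afiw,afqw,aiqw,dfoq,fgio] rk=9  ker:fiqw
b_3=(10−9)−0=1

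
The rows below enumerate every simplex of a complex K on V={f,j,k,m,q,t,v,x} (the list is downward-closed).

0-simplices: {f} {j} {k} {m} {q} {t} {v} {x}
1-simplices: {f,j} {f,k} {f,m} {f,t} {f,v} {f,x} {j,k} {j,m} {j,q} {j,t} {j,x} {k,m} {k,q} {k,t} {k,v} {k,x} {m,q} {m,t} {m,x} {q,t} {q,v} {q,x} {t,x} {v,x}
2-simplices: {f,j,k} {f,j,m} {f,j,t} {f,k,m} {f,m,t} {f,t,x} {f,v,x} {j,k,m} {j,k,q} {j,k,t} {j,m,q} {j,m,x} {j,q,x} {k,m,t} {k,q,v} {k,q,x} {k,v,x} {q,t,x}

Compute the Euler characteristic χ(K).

n_0=8 n_1=24 n_2=18
χ=+8−24+18=2

χ(K)=2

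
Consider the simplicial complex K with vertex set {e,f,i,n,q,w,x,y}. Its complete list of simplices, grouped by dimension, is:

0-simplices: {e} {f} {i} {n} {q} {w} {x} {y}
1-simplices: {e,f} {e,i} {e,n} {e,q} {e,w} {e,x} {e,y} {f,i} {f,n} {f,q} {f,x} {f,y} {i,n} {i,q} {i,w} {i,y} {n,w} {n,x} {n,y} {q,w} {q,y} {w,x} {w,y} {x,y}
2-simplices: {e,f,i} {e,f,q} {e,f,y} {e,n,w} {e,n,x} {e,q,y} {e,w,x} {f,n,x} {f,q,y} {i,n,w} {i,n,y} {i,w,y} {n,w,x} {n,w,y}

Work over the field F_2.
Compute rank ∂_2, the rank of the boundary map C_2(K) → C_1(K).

n_0=8 n_1=24 n_2=14  [Z2]
∂1: piv[ef,ei,en,eq,ew,ex,ey] rk=7  ker:fi,fn,fq,fx,fy,in,iq,iw,iy,nw,nx,ny,qw,qy,wx,wy,xy
∂2: piv[efi,efq,efy,enw,enx,eqy,ewx,fnx,inw,iny,iwy] rk=11  ker:fqy,nwx,nwy
rk∂_2=11

rank∂_2=11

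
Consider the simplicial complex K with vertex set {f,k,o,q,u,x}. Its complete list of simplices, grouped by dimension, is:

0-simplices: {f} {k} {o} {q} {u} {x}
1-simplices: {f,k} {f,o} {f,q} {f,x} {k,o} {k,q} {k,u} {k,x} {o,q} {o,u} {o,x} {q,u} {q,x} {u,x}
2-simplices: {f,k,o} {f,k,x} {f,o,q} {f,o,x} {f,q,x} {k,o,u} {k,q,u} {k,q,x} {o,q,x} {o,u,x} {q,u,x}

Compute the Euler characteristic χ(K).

n_0=6 n_1=14 n_2=11
χ=+6−14+11=3

χ(K)=3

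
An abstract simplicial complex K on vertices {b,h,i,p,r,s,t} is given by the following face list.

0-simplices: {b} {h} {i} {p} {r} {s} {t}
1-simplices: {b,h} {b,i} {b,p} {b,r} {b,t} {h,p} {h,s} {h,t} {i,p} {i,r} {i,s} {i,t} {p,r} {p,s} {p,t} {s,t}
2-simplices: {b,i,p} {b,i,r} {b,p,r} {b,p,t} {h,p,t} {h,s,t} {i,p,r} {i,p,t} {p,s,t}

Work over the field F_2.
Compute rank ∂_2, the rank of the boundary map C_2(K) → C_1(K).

n_0=7 n_1=16 n_2=9  [Z2]
∂1: piv[bh,bi,bp,br,bt,hs] rk=6  ker:hp,ht,ip,ir,is,it,pr,ps,pt,st
∂2: piv[bip,bir,bpr,bpt,hpt,hst,ipt,pst] rk=8  ker:ipr
rk∂_2=8

rank∂_2=8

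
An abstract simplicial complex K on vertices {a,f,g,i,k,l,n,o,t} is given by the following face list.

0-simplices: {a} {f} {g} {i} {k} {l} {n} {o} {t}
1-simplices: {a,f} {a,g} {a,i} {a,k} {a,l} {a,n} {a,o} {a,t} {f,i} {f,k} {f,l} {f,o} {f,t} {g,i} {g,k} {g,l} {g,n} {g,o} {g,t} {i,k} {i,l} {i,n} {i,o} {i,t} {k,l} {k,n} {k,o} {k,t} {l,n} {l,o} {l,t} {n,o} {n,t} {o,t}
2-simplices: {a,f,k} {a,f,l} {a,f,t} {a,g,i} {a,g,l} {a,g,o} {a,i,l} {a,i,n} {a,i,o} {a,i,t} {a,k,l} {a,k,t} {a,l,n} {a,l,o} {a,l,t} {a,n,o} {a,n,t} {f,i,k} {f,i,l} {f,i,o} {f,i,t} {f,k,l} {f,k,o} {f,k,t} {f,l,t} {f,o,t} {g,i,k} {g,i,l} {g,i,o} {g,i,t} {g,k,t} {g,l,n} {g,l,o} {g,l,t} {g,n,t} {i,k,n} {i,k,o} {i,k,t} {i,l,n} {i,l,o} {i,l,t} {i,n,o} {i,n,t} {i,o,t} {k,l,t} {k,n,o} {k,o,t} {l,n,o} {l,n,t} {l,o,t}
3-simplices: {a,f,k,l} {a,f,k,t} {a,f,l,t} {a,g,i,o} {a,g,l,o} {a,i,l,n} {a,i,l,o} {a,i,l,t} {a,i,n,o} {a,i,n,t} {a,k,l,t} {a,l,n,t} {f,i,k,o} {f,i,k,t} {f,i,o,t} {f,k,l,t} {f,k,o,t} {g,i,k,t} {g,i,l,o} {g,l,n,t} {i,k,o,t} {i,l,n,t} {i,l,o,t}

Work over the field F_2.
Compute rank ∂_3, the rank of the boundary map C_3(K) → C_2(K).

n_0=9 n_1=34 n_2=50 n_3=23  [Z2]
∂1: piv[af,ag,ai,ak,al,an,ao,at] rk=8  ker:fi,fk,fl,fo,ft,gi,gk,gl,gn,go,gt,ik,il,in,io,it,kl,kn,ko,kt,ln,lo,lt,no,nt,ot
∂2: piv[afk,afl,aft,agi,agl,ago,ail,ain,aio,ait,akl,akt,aln,alo,alt,ano,ant,fik,fil,fio,fko,fot,gik,git,gln,ikn] rk=26  ker:fit,fkl,fkt,flt,gil,gio,gkt,glo,glt,gnt,iko,ikt,iln,ilo,ilt,ino,int,iot,klt,kno,kot,lno,lnt,lot
∂3: piv[afkl,afkt,aflt,agio,aglo,ailn,ailo,ailt,aino,aint,aklt,alnt,fiko,fikt,fiot,fkot,gikt,gilo,glnt,ilot] rk=20  ker:fklt,ikot,ilnt
rk∂_3=20

rank∂_3=20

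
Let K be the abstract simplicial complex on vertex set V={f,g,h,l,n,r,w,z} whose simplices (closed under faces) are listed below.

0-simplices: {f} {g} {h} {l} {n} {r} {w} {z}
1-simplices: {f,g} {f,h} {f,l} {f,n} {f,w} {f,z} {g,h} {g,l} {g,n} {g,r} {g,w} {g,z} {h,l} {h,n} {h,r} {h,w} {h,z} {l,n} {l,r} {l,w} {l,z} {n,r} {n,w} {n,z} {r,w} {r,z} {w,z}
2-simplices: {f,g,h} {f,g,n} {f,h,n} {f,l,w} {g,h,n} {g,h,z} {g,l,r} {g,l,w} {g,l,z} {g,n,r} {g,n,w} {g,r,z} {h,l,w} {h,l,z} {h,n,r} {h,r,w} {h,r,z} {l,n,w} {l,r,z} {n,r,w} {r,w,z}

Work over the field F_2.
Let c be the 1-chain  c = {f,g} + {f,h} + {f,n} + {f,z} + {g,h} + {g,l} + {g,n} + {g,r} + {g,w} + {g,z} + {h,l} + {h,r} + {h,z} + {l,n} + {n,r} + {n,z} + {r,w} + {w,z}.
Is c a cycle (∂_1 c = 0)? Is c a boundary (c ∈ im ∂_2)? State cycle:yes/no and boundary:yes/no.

n_0=8 n_1=27 n_2=21  [Z2]
∂1: piv[fg,fh,fl,fn,fw,fz,gr] rk=7  ker:gh,gl,gn,gw,gz,hl,hn,hr,hw,hz,ln,lr,lw,lz,nr,nw,nz,rw,rz,wz
∂2: piv[fgh,fgn,fhn,flw,ghz,glr,glw,glz,gnr,gnw,grz,hlw,hlz,hnr,hrw,lnw,rwz] rk=17  ker:ghn,hrz,lrz,nrw
∂1c = {g} + {h} + {l} + {n} + {w} + {z}

cycle:no boundary:no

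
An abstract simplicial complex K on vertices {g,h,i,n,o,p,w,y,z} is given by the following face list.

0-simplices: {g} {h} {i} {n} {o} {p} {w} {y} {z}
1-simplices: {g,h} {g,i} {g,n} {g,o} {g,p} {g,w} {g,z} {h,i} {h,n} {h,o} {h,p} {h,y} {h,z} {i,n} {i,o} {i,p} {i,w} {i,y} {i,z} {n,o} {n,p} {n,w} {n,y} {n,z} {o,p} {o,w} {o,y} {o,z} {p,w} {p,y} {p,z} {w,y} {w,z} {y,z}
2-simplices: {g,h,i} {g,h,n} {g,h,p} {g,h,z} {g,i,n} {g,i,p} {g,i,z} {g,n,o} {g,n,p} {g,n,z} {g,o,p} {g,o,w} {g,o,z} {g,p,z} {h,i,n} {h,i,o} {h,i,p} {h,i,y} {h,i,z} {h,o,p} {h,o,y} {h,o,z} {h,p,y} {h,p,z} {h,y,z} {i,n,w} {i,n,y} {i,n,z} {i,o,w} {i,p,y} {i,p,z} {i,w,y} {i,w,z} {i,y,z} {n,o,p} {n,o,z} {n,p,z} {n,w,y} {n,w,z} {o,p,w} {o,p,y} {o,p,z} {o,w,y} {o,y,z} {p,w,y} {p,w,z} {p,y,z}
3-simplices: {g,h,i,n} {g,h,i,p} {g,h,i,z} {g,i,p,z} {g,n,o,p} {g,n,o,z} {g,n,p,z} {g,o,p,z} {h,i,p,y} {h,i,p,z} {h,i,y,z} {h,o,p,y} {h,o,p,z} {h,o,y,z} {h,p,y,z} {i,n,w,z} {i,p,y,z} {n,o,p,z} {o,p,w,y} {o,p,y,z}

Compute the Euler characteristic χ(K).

χ(K)=2

n_0=9 n_1=34 n_2=47 n_3=20
χ=+9−34+47−20=2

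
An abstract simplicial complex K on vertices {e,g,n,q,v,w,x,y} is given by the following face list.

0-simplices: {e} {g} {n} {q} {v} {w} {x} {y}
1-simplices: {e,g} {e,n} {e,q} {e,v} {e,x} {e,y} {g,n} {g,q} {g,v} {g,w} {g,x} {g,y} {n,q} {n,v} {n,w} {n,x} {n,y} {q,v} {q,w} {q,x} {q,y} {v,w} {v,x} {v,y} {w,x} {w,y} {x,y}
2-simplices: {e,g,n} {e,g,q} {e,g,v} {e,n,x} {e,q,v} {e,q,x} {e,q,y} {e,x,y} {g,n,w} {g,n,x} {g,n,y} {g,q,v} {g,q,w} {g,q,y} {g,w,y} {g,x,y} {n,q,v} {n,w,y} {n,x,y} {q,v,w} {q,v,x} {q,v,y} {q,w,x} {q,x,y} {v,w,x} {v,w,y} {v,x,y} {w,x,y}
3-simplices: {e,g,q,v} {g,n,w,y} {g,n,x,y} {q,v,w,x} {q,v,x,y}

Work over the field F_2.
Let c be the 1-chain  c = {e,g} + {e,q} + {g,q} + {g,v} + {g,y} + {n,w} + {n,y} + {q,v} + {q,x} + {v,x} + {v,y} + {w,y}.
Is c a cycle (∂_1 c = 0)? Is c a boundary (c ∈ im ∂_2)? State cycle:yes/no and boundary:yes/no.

n_0=8 n_1=27 n_2=28 n_3=5  [Z2]
∂1: piv[eg,en,eq,ev,ex,ey,gw] rk=7  ker:gn,gq,gv,gx,gy,nq,nv,nw,nx,ny,qv,qw,qx,qy,vw,vx,vy,wx,wy,xy
∂2: piv[egn,egq,egv,enx,eqv,eqx,eqy,exy,gnw,gnx,gny,gqw,gqy,gwy,nqv,qvw,qvx,qvy,qwx] rk=19  ker:gqv,gxy,nwy,nxy,qxy,vwx,vwy,vxy,wxy
∂3: piv[egqv,gnwy,gnxy,qvwx,qvxy] rk=5
∂1c = 0
c vs im∂2: reduces to 0 ⇒ boundary

cycle:yes boundary:yes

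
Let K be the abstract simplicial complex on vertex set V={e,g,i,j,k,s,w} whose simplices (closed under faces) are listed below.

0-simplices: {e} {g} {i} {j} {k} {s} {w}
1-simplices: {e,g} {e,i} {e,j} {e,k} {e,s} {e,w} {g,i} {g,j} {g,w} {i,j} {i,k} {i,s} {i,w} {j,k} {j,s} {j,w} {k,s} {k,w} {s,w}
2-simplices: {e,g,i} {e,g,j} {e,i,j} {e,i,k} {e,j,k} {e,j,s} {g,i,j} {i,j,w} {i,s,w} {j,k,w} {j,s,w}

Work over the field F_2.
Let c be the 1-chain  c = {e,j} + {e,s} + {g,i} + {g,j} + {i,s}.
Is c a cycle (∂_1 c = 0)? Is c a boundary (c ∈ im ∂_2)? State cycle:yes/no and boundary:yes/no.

cycle:yes boundary:yes

n_0=7 n_1=19 n_2=11  [Z2]
∂1: piv[eg,ei,ej,ek,es,ew] rk=6  ker:gi,gj,gw,ij,ik,is,iw,jk,js,jw,ks,kw,sw
∂2: piv[egi,egj,eij,eik,ejk,ejs,ijw,isw,jkw,jsw] rk=10  ker:gij
∂1c = 0
c vs im∂2: reduces to 0 ⇒ boundary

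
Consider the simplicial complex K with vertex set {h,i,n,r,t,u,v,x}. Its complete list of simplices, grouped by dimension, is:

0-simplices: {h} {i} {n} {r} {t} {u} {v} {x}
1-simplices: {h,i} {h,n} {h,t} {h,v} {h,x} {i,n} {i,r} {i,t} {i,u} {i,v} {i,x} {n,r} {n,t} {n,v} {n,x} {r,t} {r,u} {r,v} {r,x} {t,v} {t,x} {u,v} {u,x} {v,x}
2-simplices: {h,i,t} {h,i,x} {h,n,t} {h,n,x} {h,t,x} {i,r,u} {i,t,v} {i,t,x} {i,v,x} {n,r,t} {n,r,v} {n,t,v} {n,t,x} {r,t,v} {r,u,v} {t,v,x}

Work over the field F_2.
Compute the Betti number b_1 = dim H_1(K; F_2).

n_0=8 n_1=24 n_2=16  [Z2]
∂1: piv[hi,hn,ht,hv,hx,ir,iu] rk=7  ker:in,it,iv,ix,nr,nt,nv,nx,rt,ru,rv,rx,tv,tx,uv,ux,vx
∂2: piv[hit,hix,hnt,hnx,htx,iru,itv,ivx,nrt,nrv,ntv,ruv] rk=12  ker:itx,ntx,rtv,tvx
b_1=(24−7)−12=5

b_1=5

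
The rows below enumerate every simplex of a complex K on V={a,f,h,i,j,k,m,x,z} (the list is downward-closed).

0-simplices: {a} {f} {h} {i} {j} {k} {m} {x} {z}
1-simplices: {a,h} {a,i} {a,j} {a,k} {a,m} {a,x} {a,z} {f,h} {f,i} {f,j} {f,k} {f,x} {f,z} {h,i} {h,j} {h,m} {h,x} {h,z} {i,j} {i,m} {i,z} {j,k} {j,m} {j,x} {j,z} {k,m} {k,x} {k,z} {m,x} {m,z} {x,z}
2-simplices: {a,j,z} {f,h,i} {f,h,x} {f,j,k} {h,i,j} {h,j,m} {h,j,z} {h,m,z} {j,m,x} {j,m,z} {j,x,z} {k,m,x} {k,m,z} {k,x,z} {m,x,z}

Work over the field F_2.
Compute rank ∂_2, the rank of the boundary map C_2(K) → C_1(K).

n_0=9 n_1=31 n_2=15  [Z2]
∂1: piv[ah,ai,aj,ak,am,ax,az,fh] rk=8  ker:fi,fj,fk,fx,fz,hi,hj,hm,hx,hz,ij,im,iz,jk,jm,jx,jz,km,kx,kz,mx,mz,xz
∂2: piv[ajz,fhi,fhx,fjk,hij,hjm,hjz,hmz,jmx,jxz,kmx,kmz] rk=12  ker:jmz,kxz,mxz
rk∂_2=12

rank∂_2=12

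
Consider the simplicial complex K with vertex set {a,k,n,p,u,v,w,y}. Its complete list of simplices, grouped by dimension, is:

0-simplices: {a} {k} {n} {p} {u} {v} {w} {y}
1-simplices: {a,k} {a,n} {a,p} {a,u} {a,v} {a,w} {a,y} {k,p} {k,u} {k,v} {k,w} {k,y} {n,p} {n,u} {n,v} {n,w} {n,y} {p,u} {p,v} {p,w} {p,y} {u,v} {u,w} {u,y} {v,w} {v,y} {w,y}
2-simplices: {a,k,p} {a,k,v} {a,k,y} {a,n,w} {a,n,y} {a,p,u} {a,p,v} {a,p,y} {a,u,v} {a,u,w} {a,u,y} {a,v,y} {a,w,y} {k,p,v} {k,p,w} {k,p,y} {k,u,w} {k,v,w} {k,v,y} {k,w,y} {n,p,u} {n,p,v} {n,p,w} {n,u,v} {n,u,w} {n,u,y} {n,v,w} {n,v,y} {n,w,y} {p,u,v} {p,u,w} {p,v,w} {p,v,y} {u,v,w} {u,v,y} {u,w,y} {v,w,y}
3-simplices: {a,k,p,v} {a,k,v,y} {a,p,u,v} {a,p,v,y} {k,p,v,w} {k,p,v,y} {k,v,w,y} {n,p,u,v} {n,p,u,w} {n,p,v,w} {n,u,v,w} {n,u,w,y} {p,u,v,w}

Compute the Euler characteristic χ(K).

n_0=8 n_1=27 n_2=37 n_3=13
χ=+8−27+37−13=5

χ(K)=5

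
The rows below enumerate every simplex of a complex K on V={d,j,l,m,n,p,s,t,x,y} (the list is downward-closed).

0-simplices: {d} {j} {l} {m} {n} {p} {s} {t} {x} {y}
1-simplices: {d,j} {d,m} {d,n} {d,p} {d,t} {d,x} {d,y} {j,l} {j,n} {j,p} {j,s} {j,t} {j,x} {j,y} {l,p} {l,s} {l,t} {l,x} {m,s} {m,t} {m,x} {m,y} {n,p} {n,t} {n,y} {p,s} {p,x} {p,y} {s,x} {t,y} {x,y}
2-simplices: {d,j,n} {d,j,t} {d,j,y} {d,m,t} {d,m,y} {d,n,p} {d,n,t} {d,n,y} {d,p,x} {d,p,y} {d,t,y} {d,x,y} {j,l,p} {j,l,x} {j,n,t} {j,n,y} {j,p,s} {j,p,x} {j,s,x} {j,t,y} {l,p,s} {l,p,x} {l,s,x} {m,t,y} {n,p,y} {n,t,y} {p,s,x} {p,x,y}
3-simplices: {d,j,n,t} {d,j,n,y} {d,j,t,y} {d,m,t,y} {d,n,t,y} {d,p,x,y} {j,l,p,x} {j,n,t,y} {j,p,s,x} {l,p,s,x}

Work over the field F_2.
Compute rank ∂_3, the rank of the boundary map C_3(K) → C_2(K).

rank∂_3=9

n_0=10 n_1=31 n_2=28 n_3=10  [Z2]
∂1: piv[dj,dm,dn,dp,dt,dx,dy,jl,js] rk=9  ker:jn,jp,jt,jx,jy,lp,ls,lt,lx,ms,mt,mx,my,np,nt,ny,ps,px,py,sx,ty,xy
∂2: piv[djn,djt,djy,dmt,dmy,dnp,dnt,dny,dpx,dpy,dty,dxy,jlp,jlx,jps,jpx,jsx,lps] rk=18  ker:jnt,jny,jty,lpx,lsx,mty,npy,nty,psx,pxy
∂3: piv[djnt,djny,djty,dmty,dnty,dpxy,jlpx,jpsx,lpsx] rk=9  ker:jnty
rk∂_3=9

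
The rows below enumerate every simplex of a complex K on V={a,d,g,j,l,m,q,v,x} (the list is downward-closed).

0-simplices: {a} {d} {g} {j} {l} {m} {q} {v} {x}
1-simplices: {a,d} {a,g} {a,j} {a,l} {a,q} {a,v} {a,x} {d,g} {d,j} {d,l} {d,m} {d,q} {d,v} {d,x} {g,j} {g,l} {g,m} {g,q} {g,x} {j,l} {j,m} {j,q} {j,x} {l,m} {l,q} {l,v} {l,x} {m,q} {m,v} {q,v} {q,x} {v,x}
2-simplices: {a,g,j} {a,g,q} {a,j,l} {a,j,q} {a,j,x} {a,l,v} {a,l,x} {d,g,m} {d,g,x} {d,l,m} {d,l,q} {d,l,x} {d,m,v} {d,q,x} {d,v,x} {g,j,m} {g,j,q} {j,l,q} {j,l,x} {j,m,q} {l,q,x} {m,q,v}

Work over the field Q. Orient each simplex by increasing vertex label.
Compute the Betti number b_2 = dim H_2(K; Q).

n_0=9 n_1=32 n_2=22  [Q]
∂1: piv[ad,ag,aj,al,aq,av,ax,dm] rk=8  ker:dg,dj,dl,dq,dv,dx,gj,gl,gm,gq,gx,jl,jm,jq,jx,lm,lq,lv,lx,mq,mv,qv,qx,vx
∂2: piv[agj,agq,ajl,ajq,ajx,alv,alx,dgm,dgx,dlm,dlq,dlx,dmv,dqx,dvx,gjm,jlq,jmq,mqv] rk=19  ker:gjq,jlx,lqx
b_2=(22−19)−0=3

b_2=3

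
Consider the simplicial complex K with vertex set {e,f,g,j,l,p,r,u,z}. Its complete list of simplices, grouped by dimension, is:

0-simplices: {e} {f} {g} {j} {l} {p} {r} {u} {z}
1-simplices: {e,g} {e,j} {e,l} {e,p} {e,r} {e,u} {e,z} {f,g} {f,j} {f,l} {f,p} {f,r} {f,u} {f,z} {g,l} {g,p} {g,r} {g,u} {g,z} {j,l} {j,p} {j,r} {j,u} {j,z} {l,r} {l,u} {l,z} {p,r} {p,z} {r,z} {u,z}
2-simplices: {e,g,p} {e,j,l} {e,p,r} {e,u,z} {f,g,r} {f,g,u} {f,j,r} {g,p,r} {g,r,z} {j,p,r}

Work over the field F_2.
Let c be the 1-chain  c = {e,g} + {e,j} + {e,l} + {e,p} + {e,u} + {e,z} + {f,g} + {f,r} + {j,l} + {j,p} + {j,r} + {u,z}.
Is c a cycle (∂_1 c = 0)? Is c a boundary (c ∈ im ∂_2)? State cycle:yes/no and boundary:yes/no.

n_0=9 n_1=31 n_2=10  [Z2]
∂1: piv[eg,ej,el,ep,er,eu,ez,fg] rk=8  ker:fj,fl,fp,fr,fu,fz,gl,gp,gr,gu,gz,jl,jp,jr,ju,jz,lr,lu,lz,pr,pz,rz,uz
∂2: piv[egp,ejl,epr,euz,fgr,fgu,fjr,gpr,grz,jpr] rk=10
∂1c = 0
c vs im∂2: reduces to 0 ⇒ boundary

cycle:yes boundary:yes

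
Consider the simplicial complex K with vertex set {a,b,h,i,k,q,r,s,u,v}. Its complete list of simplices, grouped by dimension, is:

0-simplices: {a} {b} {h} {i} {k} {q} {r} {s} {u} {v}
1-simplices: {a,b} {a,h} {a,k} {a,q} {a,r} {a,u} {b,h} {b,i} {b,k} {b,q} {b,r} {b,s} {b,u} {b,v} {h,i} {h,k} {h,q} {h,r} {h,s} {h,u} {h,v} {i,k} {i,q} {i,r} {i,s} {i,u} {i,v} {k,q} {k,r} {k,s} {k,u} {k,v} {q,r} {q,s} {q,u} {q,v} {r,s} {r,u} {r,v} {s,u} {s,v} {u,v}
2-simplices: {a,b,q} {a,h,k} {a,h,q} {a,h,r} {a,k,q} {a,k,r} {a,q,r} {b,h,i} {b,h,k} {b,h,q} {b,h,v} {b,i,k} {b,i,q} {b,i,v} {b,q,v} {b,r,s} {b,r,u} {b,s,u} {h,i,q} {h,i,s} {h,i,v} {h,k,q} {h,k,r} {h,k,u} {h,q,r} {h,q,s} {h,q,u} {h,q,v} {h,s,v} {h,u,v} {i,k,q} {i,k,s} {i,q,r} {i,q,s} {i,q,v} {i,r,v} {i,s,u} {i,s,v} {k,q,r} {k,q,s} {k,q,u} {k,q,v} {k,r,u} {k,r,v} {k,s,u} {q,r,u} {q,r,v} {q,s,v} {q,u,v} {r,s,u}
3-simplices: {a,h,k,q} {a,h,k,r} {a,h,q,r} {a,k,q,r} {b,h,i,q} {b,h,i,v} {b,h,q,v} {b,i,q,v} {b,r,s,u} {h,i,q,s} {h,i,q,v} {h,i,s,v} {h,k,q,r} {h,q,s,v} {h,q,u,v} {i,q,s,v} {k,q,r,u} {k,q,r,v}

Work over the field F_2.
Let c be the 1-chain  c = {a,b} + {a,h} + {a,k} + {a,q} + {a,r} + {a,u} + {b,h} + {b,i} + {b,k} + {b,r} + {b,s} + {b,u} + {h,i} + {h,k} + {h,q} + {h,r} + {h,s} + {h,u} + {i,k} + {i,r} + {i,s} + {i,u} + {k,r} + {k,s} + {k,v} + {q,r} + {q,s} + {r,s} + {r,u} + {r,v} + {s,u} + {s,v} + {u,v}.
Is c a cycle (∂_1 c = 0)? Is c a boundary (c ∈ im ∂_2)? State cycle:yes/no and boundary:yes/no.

cycle:no boundary:no

n_0=10 n_1=42 n_2=50 n_3=18  [Z2]
∂1: piv[ab,ah,ak,aq,ar,au,bi,bs,bv] rk=9  ker:bh,bk,bq,br,bu,hi,hk,hq,hr,hs,hu,hv,ik,iq,ir,is,iu,iv,kq,kr,ks,ku,kv,qr,qs,qu,qv,rs,ru,rv,su,sv,uv
∂2: piv[abq,ahk,ahq,ahr,akq,akr,aqr,bhi,bhk,bhq,bhv,bik,biq,biv,bqv,brs,bru,bsu,his,hku,hqs,hqu,hsv,huv,iks,iqr,irv,isu,kqv,kru,ksu] rk=31  ker:hiq,hiv,hkq,hkr,hqr,hqv,ikq,iqs,iqv,isv,kqr,kqs,kqu,krv,qru,qrv,qsv,quv,rsu
∂3: piv[ahkq,ahkr,ahqr,akqr,bhiq,bhiv,bhqv,biqv,brsu,hiqs,hisv,hqsv,hquv,kqru,kqrv] rk=15  ker:hiqv,hkqr,iqsv
∂1c = {b} + {k} + {r} + {u}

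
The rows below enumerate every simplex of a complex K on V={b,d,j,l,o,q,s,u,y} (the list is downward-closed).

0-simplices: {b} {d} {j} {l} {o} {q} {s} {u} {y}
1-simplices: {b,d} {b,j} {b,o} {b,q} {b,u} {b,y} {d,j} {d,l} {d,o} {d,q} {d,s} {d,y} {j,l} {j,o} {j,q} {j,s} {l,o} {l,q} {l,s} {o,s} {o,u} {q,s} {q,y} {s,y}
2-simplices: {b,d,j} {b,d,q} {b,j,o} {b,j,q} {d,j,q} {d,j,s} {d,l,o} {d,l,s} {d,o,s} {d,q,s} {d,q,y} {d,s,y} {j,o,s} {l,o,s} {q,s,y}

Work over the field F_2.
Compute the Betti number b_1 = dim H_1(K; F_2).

b_1=4

n_0=9 n_1=24 n_2=15  [Z2]
∂1: piv[bd,bj,bo,bq,bu,by,dl,ds] rk=8  ker:dj,do,dq,dy,jl,jo,jq,js,lo,lq,ls,os,ou,qs,qy,sy
∂2: piv[bdj,bdq,bjo,bjq,djs,dlo,dls,dos,dqs,dqy,dsy,jos] rk=12  ker:djq,los,qsy
b_1=(24−8)−12=4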